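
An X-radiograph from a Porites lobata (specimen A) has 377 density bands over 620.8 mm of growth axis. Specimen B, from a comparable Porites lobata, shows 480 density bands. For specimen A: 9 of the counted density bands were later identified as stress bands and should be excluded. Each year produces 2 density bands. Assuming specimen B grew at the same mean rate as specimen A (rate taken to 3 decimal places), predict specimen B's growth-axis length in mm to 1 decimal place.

809.8 mm

Specimen A: after corrections the count is 377 − 9 = 368 density bands.
Specimen A: with 2 density bands per year, 368 / 2 = 184 years.
A: Mean rate = 620.8 mm / 184 years ≈ 3.374 mm/yr.
Specimen B: 480 density bands at 2 per year is 480 / 2 = 240 years. For B, 3.374 mm/year × 240 years = 809.8 mm.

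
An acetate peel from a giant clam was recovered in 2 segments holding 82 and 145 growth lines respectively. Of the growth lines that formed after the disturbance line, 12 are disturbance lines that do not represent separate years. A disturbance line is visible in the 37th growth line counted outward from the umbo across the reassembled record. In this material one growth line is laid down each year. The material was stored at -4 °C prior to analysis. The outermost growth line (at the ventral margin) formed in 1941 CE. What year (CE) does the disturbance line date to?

Total growth lines = 82 + 145 = 227.
The disturbance line sits at growth line 37 from the umbo, so 227 − 37 = 190 growth lines formed after it.
190 − 12 false = 178 true growth lines after the disturbance line.
1941 − 178 = 1763 CE.

1763 CE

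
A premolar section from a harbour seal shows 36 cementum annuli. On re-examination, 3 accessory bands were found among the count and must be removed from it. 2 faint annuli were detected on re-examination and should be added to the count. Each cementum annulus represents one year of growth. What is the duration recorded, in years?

Adjusted count: 36 − 3 + 2 = 35 cementum annuli.
With a one-to-one cementum annulus periodicity this is 35 years.

35 years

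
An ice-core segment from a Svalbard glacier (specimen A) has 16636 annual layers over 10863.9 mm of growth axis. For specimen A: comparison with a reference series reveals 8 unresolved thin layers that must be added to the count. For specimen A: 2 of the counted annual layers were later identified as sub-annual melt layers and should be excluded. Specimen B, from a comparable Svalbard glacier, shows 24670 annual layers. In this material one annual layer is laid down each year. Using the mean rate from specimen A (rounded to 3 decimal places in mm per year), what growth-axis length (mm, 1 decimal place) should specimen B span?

Specimen A: adjusted count: 16636 − 2 + 8 = 16642 annual layers.
A: 10863.9 mm over 16642 years gives 10863.9 / 16642 ≈ 0.653 mm/year.
Length of B = 0.653 × 24670 = 16109.5 mm.

16109.5 mm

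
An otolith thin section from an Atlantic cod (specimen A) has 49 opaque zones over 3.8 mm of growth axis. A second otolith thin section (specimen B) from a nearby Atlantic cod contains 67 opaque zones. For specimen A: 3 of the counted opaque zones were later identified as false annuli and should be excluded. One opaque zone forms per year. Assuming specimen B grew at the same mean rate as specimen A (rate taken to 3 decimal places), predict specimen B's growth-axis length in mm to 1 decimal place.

Specimen A: true opaque zone count = 49 − 3 = 46.
A: Extension rate ≈ 3.8 / 46 = 0.083 mm/yr.
B's length ≈ 0.083 × 67 = 5.6 mm.

5.6 mm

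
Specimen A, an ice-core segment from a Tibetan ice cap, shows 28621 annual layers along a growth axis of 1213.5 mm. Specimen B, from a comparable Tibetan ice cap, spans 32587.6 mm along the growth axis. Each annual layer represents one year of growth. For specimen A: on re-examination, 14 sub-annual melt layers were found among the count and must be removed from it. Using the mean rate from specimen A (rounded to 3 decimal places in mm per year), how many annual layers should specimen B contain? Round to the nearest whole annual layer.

Specimen A: after corrections the count is 28621 − 14 = 28607 annual layers.
A: 1213.5 mm over 28607 years gives 1213.5 / 28607 ≈ 0.042 mm/year.
B spans 32587.6 / 0.042 = 775895.24 years ≈ 775895 annual layers.

775895 annual layers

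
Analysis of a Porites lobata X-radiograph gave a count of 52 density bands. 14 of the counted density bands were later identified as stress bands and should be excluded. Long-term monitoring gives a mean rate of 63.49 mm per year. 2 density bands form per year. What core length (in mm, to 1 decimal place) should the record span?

1206.3 mm

True density band count = 52 − 14 = 38.
With 2 density bands per year, 38 / 2 = 19 years.
Predicted length = 63.49 mm/year × 19 years = 1206.3 mm.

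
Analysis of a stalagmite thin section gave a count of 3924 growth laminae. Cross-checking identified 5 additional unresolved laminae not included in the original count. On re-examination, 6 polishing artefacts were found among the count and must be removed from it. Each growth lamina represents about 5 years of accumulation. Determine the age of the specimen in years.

Correcting the raw count gives 3924 − 6 + 5 = 3923 true growth laminae.
3923 growth laminae at 5 years each span 3923 × 5 = 19615 years.

19615 years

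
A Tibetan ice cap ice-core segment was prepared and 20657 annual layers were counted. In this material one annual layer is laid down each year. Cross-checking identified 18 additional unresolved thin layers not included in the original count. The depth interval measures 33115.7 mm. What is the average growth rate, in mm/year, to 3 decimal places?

1.602 mm/year

After corrections the count is 20657 + 18 = 20675 annual layers.
33115.7 mm over 20675 years gives 33115.7 / 20675 ≈ 1.602 mm/year.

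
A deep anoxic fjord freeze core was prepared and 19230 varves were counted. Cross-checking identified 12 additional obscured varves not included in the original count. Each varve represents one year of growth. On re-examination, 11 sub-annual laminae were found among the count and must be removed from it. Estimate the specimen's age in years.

True varve count = 19230 − 11 + 12 = 19231.
At one varve per year, that is 19231 years.

19231 yr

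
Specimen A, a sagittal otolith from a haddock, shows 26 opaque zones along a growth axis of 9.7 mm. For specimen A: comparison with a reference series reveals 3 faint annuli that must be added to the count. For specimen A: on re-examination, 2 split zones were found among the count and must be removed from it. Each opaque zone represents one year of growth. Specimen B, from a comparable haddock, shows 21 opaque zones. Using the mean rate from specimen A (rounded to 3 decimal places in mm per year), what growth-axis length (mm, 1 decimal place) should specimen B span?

7.5 mm

Specimen A: after corrections the count is 26 − 2 + 3 = 27 opaque zones.
A: 9.7 mm over 27 years gives 9.7 / 27 ≈ 0.359 mm/year.
For B, 0.359 mm/year × 21 years = 7.5 mm.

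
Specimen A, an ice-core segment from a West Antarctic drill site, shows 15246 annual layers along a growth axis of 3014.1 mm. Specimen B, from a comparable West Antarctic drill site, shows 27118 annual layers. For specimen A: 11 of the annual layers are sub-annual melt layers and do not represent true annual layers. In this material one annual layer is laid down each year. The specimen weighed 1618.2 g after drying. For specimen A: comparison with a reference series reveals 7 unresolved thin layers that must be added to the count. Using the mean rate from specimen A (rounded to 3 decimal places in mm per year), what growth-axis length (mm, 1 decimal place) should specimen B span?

5369.4 mm

Specimen A: adjusted count: 15246 − 11 + 7 = 15242 annual layers.
A: Mean rate = 3014.1 mm / 15242 years ≈ 0.198 mm/yr.
Length of B = 0.198 × 27118 = 5369.4 mm.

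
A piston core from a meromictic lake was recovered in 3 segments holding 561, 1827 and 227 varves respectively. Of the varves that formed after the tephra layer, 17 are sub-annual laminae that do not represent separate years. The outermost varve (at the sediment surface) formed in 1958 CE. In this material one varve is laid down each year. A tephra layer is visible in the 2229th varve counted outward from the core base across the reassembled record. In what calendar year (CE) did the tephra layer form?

1589 CE

Total varves = 561 + 1827 + 227 = 2615.
The tephra layer sits at varve 2229 from the core base, so 2615 − 2229 = 386 varves formed after it.
386 − 17 false = 369 true varves after the tephra layer.
Counting back 369 years from 1958 CE places the tephra layer in 1958 − 369 = 1589 CE.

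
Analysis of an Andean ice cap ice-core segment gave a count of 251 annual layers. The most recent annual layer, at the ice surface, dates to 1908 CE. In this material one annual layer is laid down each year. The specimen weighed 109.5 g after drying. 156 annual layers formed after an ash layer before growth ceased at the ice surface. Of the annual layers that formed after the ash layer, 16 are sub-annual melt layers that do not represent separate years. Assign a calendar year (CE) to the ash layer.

156 annual layers formed after the ash layer.
Excluding 16 false annual layers: 156 − 16 = 140.
Counting back 140 years from 1908 CE places the ash layer in 1908 − 140 = 1768 CE.

1768 CE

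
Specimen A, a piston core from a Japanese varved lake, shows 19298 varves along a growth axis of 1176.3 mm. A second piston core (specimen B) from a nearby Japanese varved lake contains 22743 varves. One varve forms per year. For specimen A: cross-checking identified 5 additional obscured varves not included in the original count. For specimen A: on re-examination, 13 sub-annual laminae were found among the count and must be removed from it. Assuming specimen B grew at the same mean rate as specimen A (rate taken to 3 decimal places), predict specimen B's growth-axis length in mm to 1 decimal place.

1387.3 mm

Specimen A: adjusted count: 19298 − 13 + 5 = 19290 varves.
A: 1176.3 mm over 19290 years gives 1176.3 / 19290 ≈ 0.061 mm/year.
B's length ≈ 0.061 × 22743 = 1387.3 mm.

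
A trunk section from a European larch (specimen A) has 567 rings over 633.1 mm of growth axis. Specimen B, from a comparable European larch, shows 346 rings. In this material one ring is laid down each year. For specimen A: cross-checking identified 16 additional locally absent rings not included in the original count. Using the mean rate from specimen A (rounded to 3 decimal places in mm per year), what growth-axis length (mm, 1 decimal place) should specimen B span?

375.8 mm

Specimen A: true ring count = 567 + 16 = 583.
A: Extension rate ≈ 633.1 / 583 = 1.086 mm/year.
Length of B = 1.086 × 346 = 375.8 mm.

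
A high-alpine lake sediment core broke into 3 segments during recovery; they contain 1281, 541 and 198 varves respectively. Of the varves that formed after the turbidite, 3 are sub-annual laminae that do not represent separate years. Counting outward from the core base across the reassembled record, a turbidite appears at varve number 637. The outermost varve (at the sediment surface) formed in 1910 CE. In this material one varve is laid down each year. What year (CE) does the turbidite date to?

Total varves = 1281 + 541 + 198 = 2020.
Between varve 637 and the sediment surface there are 2020 − 637 = 1383 varves.
Removing the 3 false varves leaves 1383 − 3 = 1380 true varves beyond the turbidite.
1910 − 1380 = 530 CE.

530 CE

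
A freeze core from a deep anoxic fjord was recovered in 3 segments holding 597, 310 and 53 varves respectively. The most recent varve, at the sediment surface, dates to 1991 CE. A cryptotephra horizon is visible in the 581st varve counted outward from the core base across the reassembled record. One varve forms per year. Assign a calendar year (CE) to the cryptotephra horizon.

Total varves = 597 + 310 + 53 = 960.
960 − 581 = 379 varves lie beyond the cryptotephra horizon toward the sediment surface.
Counting back 379 years from 1991 CE places the cryptotephra horizon in 1991 − 379 = 1612 CE.

1612 CE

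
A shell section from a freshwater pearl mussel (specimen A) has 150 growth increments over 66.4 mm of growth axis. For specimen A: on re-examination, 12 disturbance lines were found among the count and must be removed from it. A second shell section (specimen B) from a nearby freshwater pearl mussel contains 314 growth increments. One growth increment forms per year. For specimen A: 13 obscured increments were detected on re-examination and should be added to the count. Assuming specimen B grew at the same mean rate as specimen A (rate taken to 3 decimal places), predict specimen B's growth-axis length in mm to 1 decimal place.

138.2 mm

Specimen A: adjusted count: 150 − 12 + 13 = 151 growth increments.
A: Extension rate ≈ 66.4 / 151 = 0.440 mm/year.
Length of B = 0.440 × 314 = 138.2 mm.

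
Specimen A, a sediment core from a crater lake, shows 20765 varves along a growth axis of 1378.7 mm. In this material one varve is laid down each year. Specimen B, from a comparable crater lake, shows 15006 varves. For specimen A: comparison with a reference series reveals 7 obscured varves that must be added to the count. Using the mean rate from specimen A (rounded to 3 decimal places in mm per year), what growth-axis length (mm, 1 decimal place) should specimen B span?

Specimen A: correcting the raw count gives 20765 + 7 = 20772 true varves.
A: 1378.7 mm over 20772 years gives 1378.7 / 20772 ≈ 0.066 mm/year.
B's length ≈ 0.066 × 15006 = 990.4 mm.

990.4 mm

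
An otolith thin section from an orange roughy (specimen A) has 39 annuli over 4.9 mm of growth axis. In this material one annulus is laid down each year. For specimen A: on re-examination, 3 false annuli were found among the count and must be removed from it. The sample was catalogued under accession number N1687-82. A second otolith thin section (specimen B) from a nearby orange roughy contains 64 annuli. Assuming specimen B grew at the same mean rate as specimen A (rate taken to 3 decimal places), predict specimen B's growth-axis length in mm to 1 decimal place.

Specimen A: adjusted count: 39 − 3 = 36 annuli.
A: Mean rate = 4.9 mm / 36 years ≈ 0.136 mm per year.
Length of B = 0.136 × 64 = 8.7 mm.

8.7 mm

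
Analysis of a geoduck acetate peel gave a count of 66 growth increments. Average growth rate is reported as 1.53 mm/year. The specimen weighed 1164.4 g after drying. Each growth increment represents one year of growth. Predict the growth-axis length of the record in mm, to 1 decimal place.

The record spans 66 years at 1.53 mm per year.
Predicted length = 1.53 mm/year × 66 years = 101.0 mm.

101.0 mm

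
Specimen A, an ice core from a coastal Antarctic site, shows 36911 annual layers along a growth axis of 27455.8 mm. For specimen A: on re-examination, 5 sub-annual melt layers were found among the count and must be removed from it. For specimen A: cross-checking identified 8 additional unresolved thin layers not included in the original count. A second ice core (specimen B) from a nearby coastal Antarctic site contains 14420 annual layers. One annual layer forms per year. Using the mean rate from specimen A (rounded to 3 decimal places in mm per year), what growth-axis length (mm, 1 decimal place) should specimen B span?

10728.5 mm

Specimen A: correcting the raw count gives 36911 − 5 + 8 = 36914 true annual layers.
A: Extension rate ≈ 27455.8 / 36914 = 0.744 mm per year.
Length of B = 0.744 × 14420 = 10728.5 mm.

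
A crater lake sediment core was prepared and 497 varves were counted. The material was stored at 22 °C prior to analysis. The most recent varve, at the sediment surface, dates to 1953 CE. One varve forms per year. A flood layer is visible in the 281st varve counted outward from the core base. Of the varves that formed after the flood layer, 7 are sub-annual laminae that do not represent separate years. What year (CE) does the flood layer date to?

1744 CE

Between varve 281 and the sediment surface there are 497 − 281 = 216 varves.
Removing the 7 false varves leaves 216 − 7 = 209 true varves beyond the flood layer.
The varve at the sediment surface is 1953 CE, so the flood layer dates to 1953 − 209 = 1744 CE.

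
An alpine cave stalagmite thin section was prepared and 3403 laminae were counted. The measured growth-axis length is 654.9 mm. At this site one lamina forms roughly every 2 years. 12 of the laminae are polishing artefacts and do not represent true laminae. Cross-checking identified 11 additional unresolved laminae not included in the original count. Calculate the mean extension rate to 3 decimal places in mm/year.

Adjusted count: 3403 − 12 + 11 = 3402 laminae.
3402 laminae at 2 years each span 3402 × 2 = 6804 years.
Extension rate ≈ 654.9 / 6804 = 0.096 mm/year.

0.096 mm/year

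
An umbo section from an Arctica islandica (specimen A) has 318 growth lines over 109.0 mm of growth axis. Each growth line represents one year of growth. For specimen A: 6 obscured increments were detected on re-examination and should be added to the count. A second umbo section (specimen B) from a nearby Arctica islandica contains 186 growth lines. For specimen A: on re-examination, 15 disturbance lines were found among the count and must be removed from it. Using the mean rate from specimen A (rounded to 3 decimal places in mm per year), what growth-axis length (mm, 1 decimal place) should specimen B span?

65.7 mm

Specimen A: after corrections the count is 318 − 15 + 6 = 309 growth lines.
A: Mean rate = 109.0 mm / 309 years ≈ 0.353 mm/yr.
B's length ≈ 0.353 × 186 = 65.7 mm.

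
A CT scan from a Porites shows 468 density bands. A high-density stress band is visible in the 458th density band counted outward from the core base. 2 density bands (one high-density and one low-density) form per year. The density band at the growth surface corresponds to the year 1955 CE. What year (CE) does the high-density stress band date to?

1950 CE

The high-density stress band sits at density band 458 from the core base, so 468 − 458 = 10 density bands formed after it.
10 density bands at 2 per year is 10 / 2 = 5 years.
1955 − 5 = 1950 CE.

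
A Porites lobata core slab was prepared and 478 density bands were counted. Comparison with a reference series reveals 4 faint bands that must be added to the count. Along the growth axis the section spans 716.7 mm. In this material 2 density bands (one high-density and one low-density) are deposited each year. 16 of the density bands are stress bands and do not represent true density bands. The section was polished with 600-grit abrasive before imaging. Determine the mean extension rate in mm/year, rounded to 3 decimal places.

3.076 mm/year

Correcting the raw count gives 478 − 16 + 4 = 466 true density bands.
466 density bands at 2 per year is 466 / 2 = 233 years.
716.7 mm over 233 years gives 716.7 / 233 ≈ 3.076 mm/year.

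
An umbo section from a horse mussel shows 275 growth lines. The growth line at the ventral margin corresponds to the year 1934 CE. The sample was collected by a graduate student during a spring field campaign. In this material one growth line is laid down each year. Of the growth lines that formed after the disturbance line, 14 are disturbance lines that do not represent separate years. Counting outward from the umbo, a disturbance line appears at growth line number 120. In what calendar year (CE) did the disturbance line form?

1793 CE

275 − 120 = 155 growth lines lie beyond the disturbance line toward the ventral margin.
Removing the 14 false growth lines leaves 155 − 14 = 141 true growth lines beyond the disturbance line.
Counting back 141 years from 1934 CE places the disturbance line in 1934 − 141 = 1793 CE.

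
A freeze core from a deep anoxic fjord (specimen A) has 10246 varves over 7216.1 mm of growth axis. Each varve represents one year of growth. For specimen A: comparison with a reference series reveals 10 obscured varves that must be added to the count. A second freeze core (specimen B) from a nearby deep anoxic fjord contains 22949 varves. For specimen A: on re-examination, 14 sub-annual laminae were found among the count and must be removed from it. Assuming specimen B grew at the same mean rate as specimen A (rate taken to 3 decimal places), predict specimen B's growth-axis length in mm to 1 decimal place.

16179.0 mm

Specimen A: after corrections the count is 10246 − 14 + 10 = 10242 varves.
A: Mean rate = 7216.1 mm / 10242 years ≈ 0.705 mm/yr.
Length of B = 0.705 × 22949 = 16179.0 mm.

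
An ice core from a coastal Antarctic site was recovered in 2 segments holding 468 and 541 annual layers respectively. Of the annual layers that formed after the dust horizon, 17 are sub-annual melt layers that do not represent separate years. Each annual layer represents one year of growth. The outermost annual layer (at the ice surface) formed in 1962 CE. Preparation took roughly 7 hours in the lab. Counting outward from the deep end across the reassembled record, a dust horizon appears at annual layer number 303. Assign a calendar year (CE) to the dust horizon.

Total annual layers = 468 + 541 = 1009.
The dust horizon sits at annual layer 303 from the deep end, so 1009 − 303 = 706 annual layers formed after it.
Excluding 17 false annual layers: 706 − 17 = 689.
The annual layer at the ice surface is 1962 CE, so the dust horizon dates to 1962 − 689 = 1273 CE.

1273 CE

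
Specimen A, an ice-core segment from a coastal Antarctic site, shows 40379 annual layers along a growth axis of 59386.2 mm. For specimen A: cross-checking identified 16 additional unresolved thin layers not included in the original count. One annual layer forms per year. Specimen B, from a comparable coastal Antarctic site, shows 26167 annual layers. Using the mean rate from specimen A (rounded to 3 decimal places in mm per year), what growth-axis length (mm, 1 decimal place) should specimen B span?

38465.5 mm

Specimen A: true annual layer count = 40379 + 16 = 40395.
A: 59386.2 mm over 40395 years gives 59386.2 / 40395 ≈ 1.470 mm/yr.
Length of B = 1.470 × 26167 = 38465.5 mm.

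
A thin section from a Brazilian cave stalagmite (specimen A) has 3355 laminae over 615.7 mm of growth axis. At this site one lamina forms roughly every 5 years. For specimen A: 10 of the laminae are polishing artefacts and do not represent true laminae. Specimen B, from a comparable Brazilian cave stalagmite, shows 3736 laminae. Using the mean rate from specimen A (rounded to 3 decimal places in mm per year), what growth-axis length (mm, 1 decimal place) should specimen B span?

691.2 mm

Specimen A: true lamina count = 3355 − 10 = 3345.
Specimen A: 3345 laminae at 5 years each span 3345 × 5 = 16725 years.
A: Mean rate = 615.7 mm / 16725 years ≈ 0.037 mm per year.
Specimen B: 3736 laminae at 5 years each span 3736 × 5 = 18680 years. Length of B = 0.037 × 18680 = 691.2 mm.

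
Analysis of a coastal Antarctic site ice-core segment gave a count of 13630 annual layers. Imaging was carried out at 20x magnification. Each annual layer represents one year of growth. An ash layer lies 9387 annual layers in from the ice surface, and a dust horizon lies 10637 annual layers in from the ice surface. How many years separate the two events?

1250 years

The two markers are separated by 10637 − 9387 = 1250 annual layers.
At one annual layer per year, 1250 years elapsed between them.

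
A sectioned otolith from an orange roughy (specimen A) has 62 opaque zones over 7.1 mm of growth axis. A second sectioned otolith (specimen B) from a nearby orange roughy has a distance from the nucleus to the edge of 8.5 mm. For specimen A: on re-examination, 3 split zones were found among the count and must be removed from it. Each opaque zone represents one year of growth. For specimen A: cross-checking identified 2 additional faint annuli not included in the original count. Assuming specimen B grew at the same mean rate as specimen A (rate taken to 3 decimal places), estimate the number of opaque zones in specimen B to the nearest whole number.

Specimen A: true opaque zone count = 62 − 3 + 2 = 61.
A: 7.1 mm over 61 years gives 7.1 / 61 ≈ 0.116 mm per year.
B spans 8.5 / 0.116 = 73.28 years ≈ 73 opaque zones.

73 opaque zones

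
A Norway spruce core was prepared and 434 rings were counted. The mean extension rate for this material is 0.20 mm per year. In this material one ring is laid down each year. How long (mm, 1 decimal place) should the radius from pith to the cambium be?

The record spans 434 years at 0.20 mm per year.
Length ≈ 0.20 × 434 = 86.8 mm.

86.8 mm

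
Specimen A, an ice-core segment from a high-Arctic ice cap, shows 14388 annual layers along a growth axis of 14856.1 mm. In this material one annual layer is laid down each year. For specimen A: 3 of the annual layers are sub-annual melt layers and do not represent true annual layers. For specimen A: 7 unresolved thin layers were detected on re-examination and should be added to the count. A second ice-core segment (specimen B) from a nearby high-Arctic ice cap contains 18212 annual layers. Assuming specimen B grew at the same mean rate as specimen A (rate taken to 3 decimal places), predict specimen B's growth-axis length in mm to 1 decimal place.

Specimen A: adjusted count: 14388 − 3 + 7 = 14392 annual layers.
A: Extension rate ≈ 14856.1 / 14392 = 1.032 mm per year.
B's length ≈ 1.032 × 18212 = 18794.8 mm.

18794.8 mm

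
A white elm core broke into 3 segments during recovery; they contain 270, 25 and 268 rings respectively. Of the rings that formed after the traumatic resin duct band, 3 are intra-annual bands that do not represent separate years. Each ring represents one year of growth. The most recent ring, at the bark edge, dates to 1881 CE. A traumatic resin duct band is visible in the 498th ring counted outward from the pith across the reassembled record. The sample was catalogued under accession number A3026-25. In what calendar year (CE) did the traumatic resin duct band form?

1819 CE

Total rings = 270 + 25 + 268 = 563.
Between ring 498 and the bark edge there are 563 − 498 = 65 rings.
Excluding 3 false rings: 65 − 3 = 62.
1881 − 62 = 1819 CE.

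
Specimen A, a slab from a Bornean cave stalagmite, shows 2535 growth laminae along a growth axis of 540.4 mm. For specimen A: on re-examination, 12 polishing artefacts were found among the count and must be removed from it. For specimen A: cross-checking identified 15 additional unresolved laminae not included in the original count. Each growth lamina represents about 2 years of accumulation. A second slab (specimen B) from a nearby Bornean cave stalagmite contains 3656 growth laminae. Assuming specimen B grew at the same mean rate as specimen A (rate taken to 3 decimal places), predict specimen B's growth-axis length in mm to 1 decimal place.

775.1 mm

Specimen A: adjusted count: 2535 − 12 + 15 = 2538 growth laminae.
Specimen A: multiplying by 2 years per growth lamina: 2538 × 2 = 5076 years.
A: 540.4 mm over 5076 years gives 540.4 / 5076 ≈ 0.106 mm per year.
Specimen B: at 2 years per growth lamina, 3656 × 2 = 7312 years. Length of B = 0.106 × 7312 = 775.1 mm.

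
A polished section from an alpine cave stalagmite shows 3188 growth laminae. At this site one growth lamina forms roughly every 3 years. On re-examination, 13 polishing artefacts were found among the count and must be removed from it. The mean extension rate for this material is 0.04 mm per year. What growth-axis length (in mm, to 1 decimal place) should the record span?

381.0 mm

After corrections the count is 3188 − 13 = 3175 growth laminae.
At 3 years per growth lamina, 3175 × 3 = 9525 years.
Length ≈ 0.04 × 9525 = 381.0 mm.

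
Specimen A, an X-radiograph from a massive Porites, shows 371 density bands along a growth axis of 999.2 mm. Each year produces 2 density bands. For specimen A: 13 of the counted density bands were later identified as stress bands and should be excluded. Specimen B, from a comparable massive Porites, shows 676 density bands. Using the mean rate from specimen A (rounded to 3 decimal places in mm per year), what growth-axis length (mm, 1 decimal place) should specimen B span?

1886.7 mm

Specimen A: correcting the raw count gives 371 − 13 = 358 true density bands.
Specimen A: dividing by 2 density bands per year: 358 / 2 = 179 years.
A: Mean rate = 999.2 mm / 179 years ≈ 5.582 mm/yr.
Specimen B: 676 density bands at 2 per year is 676 / 2 = 338 years. Length of B = 5.582 × 338 = 1886.7 mm.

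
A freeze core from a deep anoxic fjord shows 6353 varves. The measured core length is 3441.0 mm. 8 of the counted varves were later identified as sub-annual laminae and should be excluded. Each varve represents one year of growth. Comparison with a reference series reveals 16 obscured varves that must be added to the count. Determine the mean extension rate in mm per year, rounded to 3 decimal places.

0.541 mm per year

After corrections the count is 6353 − 8 + 16 = 6361 varves.
Mean rate = 3441.0 mm / 6361 years ≈ 0.541 mm per year.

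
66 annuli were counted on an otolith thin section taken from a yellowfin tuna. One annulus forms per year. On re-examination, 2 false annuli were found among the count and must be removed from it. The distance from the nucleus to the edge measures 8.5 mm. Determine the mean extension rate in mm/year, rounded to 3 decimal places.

True annulus count = 66 − 2 = 64.
Mean rate = 8.5 mm / 64 years ≈ 0.133 mm/year.

0.133 mm/year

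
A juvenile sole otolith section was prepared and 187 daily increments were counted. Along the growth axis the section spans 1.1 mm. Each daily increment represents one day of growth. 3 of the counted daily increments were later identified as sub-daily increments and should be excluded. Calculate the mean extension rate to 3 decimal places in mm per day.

Correcting the raw count gives 187 − 3 = 184 true daily increments.
1.1 mm over 184 days gives 1.1 / 184 ≈ 0.006 mm per day.

0.006 mm per day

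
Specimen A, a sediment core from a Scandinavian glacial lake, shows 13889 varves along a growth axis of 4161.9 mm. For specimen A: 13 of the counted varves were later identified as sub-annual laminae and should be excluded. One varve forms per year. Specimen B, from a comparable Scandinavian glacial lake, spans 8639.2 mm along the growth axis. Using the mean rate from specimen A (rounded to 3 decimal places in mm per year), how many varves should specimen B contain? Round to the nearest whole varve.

28797 varves

Specimen A: correcting the raw count gives 13889 − 13 = 13876 true varves.
A: Extension rate ≈ 4161.9 / 13876 = 0.300 mm/year.
Specimen B: 8639.2 mm / 0.300 mm per year = 28797.33 years ≈ 28797 varves.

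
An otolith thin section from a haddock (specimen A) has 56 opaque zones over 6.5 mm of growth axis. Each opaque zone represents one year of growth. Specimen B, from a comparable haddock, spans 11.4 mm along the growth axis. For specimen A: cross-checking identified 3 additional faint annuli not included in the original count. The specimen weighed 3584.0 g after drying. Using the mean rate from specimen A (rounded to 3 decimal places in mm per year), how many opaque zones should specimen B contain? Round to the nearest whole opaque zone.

Specimen A: after corrections the count is 56 + 3 = 59 opaque zones.
A: 6.5 mm over 59 years gives 6.5 / 59 ≈ 0.110 mm/yr.
B spans 11.4 / 0.110 = 103.64 years ≈ 104 opaque zones.

104 opaque zones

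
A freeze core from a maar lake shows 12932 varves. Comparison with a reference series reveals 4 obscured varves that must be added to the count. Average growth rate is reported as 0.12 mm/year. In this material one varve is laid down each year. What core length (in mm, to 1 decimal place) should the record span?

1552.3 mm

Adjusted count: 12932 + 4 = 12936 varves.
Predicted length = 0.12 mm/year × 12936 years = 1552.3 mm.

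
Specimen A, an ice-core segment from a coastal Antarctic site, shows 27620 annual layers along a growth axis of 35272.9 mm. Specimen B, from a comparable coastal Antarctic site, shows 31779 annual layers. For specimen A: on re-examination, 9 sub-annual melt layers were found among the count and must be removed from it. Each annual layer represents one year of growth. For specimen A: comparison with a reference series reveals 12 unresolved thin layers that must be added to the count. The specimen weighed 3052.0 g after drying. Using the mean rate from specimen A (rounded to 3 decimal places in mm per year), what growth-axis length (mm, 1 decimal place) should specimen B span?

Specimen A: true annual layer count = 27620 − 9 + 12 = 27623.
A: 35272.9 mm over 27623 years gives 35272.9 / 27623 ≈ 1.277 mm per year.
B's length ≈ 1.277 × 31779 = 40581.8 mm.

40581.8 mm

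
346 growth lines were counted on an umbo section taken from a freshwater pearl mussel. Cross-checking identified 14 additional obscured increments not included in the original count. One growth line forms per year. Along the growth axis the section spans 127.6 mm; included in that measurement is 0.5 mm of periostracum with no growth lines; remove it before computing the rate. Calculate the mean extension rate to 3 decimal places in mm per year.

0.353 mm per year

Adjusted count: 346 + 14 = 360 growth lines.
Removing the 0.5 mm offcut leaves 127.6 − 0.5 = 127.1 mm.
Mean rate = 127.1 mm / 360 years ≈ 0.353 mm per year.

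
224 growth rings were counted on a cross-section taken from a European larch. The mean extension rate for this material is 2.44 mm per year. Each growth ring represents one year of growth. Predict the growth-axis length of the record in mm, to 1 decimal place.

546.6 mm

224 years of growth are recorded.
224 years at 2.44 mm/year gives 2.44 × 224 = 546.6 mm.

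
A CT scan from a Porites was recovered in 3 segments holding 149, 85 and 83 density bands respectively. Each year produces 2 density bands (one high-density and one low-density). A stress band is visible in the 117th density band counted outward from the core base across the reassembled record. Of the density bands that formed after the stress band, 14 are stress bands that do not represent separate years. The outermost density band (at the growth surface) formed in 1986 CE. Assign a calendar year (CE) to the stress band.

Total density bands = 149 + 85 + 83 = 317.
Between density band 117 and the growth surface there are 317 − 117 = 200 density bands.
Removing the 14 false density bands leaves 200 − 14 = 186 true density bands beyond the stress band.
Dividing by 2 density bands per year: 186 / 2 = 93 years.
The density band at the growth surface is 1986 CE, so the stress band dates to 1986 − 93 = 1893 CE.

1893 CE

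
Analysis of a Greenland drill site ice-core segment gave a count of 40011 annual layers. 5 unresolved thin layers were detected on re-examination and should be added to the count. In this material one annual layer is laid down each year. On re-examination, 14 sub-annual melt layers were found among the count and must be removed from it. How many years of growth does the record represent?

After corrections the count is 40011 − 14 + 5 = 40002 annual layers.
One annual layer per year makes the duration 40002 years.

40002 years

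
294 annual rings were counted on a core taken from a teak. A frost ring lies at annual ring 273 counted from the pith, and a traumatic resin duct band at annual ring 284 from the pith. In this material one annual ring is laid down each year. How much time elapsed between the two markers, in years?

11 yr

284 − 273 = 11 annual rings lie between the two events.
At one annual ring per year, 11 years elapsed between them.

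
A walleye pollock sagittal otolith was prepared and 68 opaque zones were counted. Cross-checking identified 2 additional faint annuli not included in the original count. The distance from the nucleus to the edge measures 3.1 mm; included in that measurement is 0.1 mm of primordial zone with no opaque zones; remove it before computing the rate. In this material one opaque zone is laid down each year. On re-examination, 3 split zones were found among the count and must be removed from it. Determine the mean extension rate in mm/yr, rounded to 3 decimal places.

Correcting the raw count gives 68 − 3 + 2 = 67 true opaque zones.
The growth record spans 3.1 − 0.1 = 3.0 mm.
Extension rate ≈ 3.0 / 67 = 0.045 mm/yr.

0.045 mm/yr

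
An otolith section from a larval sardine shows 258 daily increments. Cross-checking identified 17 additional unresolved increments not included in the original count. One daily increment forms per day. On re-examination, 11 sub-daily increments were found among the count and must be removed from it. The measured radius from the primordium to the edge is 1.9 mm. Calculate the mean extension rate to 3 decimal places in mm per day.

0.007 mm per day

After corrections the count is 258 − 11 + 17 = 264 daily increments.
1.9 mm over 264 days gives 1.9 / 264 ≈ 0.007 mm per day.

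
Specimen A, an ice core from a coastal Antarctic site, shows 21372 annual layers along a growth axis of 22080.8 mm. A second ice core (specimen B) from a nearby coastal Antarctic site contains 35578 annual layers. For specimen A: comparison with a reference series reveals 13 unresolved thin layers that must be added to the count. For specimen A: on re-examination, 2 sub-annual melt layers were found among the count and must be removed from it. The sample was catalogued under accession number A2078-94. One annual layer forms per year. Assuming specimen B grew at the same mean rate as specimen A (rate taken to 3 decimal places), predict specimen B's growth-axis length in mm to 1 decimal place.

36752.1 mm

Specimen A: correcting the raw count gives 21372 − 2 + 13 = 21383 true annual layers.
A: Mean rate = 22080.8 mm / 21383 years ≈ 1.033 mm/yr.
B's length ≈ 1.033 × 35578 = 36752.1 mm.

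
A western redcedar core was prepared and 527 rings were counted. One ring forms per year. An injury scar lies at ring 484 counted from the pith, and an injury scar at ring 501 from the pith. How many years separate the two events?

The two markers are separated by 501 − 484 = 17 rings.
One ring per year makes the interval 17 years.

17 years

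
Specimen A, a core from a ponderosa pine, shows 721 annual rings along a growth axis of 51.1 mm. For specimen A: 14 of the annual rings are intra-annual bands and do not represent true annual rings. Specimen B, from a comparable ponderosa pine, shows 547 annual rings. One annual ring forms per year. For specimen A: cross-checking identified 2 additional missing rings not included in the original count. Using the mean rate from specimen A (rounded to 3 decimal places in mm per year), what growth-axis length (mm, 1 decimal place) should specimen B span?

39.4 mm

Specimen A: true annual ring count = 721 − 14 + 2 = 709.
A: 51.1 mm over 709 years gives 51.1 / 709 ≈ 0.072 mm/year.
For B, 0.072 mm/year × 547 years = 39.4 mm.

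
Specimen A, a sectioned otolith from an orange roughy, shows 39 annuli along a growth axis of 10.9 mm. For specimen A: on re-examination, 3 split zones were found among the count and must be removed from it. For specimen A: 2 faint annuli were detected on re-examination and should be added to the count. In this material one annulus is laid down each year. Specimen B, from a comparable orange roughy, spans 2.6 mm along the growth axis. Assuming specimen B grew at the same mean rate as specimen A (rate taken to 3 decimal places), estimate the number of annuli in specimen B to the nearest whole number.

Specimen A: correcting the raw count gives 39 − 3 + 2 = 38 true annuli.
A: Mean rate = 10.9 mm / 38 years ≈ 0.287 mm/year.
B spans 2.6 / 0.287 = 9.06 years ≈ 9 annuli.

9 annuli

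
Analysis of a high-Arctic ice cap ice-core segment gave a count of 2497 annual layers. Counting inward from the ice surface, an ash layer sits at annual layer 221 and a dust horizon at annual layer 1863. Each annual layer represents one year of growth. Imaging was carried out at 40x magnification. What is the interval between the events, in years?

1642 yr

Separation: 1863 − 221 = 1642 annual layers.
That is 1642 years at one annual layer per year.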